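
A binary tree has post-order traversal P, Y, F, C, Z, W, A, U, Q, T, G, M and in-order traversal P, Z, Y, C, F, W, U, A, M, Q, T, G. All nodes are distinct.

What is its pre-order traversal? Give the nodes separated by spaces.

M U W Z P C Y F A G T Q

The last element of post-order is the root; it splits in-order into left and right subtrees.
Root M: left subtree has 8 nodes {P, Z, Y, C, F, W, U, A}, right has 3 {Q, T, G}.
  Root U: left subtree has 6 nodes {P, Z, Y, C, F, W}, right has 1 {A}.
    Root W: left subtree has 5 nodes {P, Z, Y, C, F}, right has 0 { }.
      Root Z: left subtree has 1 node {P}, right has 3 {Y, C, F}.
        Root C: left subtree has 1 node {Y}, right has 1 {F}.
  Root G: left subtree has 2 nodes {Q, T}, right has 0 { }.
    Root T: left subtree has 1 node {Q}, right has 0 { }.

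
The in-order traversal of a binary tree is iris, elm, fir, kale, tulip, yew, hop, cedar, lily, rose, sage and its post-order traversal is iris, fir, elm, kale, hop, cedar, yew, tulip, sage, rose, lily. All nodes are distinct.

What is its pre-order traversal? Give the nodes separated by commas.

The last element of post-order is the root; it splits in-order into left and right subtrees.
Root lily: left subtree has 8 nodes {iris, elm, fir, kale, tulip, yew, hop, cedar}, right has 2 {rose, sage}.
  Root tulip: left subtree has 4 nodes {iris, elm, fir, kale}, right has 3 {yew, hop, cedar}.
    Root kale: left subtree has 3 nodes {iris, elm, fir}, right has 0 { }.
      Root elm: left subtree has 1 node {iris}, right has 1 {fir}.
    Root yew: left subtree has 0 nodes { }, right has 2 {hop, cedar}.
      Root cedar: left subtree has 1 node {hop}, right has 0 { }.
  Root rose: left subtree has 0 nodes { }, right has 1 {sage}.

lily, tulip, kale, elm, iris, fir, yew, cedar, hop, rose, sage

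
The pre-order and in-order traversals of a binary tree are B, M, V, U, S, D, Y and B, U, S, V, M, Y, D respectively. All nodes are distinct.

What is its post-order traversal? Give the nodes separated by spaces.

The first element of pre-order is the root; it splits in-order into left and right subtrees.
Root B: left subtree has 0 nodes { }, right has 6 {U, S, V, M, Y, D}.
  Root M: left subtree has 3 nodes {U, S, V}, right has 2 {Y, D}.
    Root V: left subtree has 2 nodes {U, S}, right has 0 { }.
      Root U: left subtree has 0 nodes { }, right has 1 {S}.
    Root D: left subtree has 1 node {Y}, right has 0 { }.

S U V Y D M B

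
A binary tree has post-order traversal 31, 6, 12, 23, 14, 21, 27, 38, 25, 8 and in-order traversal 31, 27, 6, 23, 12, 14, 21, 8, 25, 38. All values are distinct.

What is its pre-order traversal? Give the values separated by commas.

The last element of post-order is the root; it splits in-order into left and right subtrees.
Root 8: left subtree has 7 nodes {31, 27, 6, 23, 12, 14, 21}, right has 2 {25, 38}.
  Root 27: left subtree has 1 node {31}, right has 5 {6, 23, 12, 14, 21}.
    Root 21: left subtree has 4 nodes {6, 23, 12, 14}, right has 0 { }.
      Root 14: left subtree has 3 nodes {6, 23, 12}, right has 0 { }.
        Root 23: left subtree has 1 node {6}, right has 1 {12}.
  Root 25: left subtree has 0 nodes { }, right has 1 {38}.

8, 27, 31, 21, 14, 23, 6, 12, 25, 38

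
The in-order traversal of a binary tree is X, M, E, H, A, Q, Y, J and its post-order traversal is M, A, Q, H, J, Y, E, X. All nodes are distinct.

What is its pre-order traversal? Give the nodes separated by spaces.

The last element of post-order is the root; it splits in-order into left and right subtrees.
Root X: left subtree has 0 nodes { }, right has 7 {M, E, H, A, Q, Y, J}.
  Root E: left subtree has 1 node {M}, right has 5 {H, A, Q, Y, J}.
    Root Y: left subtree has 3 nodes {H, A, Q}, right has 1 {J}.
      Root H: left subtree has 0 nodes { }, right has 2 {A, Q}.
        Root Q: left subtree has 1 node {A}, right has 0 { }.

X E M Y H Q A J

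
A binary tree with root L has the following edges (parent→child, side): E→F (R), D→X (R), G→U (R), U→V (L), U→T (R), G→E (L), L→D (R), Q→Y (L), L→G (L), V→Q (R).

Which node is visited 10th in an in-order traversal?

In-order visits the left subtree, then the node, then the right subtree.
At L: go left to G.
  At G: go left to E.
    At E: no left child.
    Visit E.
    At E: go right to F.
      F is a leaf — visit F.
  Visit G.
  At G: go right to U.
    At U: go left to V.
      At V: no left child.
      Visit V.
      At V: go right to Q.
        At Q: go left to Y.
          Y is a leaf — visit Y.
        Visit Q.
        At Q: no right child.
    Visit U.
    At U: go right to T.
      T is a leaf — visit T.
Visit L.
At L: go right to D.
  At D: no left child.
  Visit D.
  At D: go right to X.
    X is a leaf — visit X.
Full in-order sequence: E, F, G, V, Y, Q, U, T, L, D, X.

D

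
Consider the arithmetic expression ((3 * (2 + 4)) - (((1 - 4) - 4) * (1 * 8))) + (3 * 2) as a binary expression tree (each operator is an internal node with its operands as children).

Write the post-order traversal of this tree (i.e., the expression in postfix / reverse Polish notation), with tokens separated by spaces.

Post-order on an expression tree gives postfix notation: for each operator, emit left operand, right operand, then the operator.

3 2 4 + * 1 4 - 4 - 1 8 * * - 3 2 * +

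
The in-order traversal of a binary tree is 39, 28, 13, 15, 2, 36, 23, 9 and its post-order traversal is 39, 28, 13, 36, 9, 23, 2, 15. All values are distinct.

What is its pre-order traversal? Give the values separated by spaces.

15 13 28 39 2 23 36 9

The last element of post-order is the root; it splits in-order into left and right subtrees.
Root 15: left subtree has 3 nodes {39, 28, 13}, right has 4 {2, 36, 23, 9}.
  Root 13: left subtree has 2 nodes {39, 28}, right has 0 { }.
    Root 28: left subtree has 1 node {39}, right has 0 { }.
  Root 2: left subtree has 0 nodes { }, right has 3 {36, 23, 9}.
    Root 23: left subtree has 1 node {36}, right has 1 {9}.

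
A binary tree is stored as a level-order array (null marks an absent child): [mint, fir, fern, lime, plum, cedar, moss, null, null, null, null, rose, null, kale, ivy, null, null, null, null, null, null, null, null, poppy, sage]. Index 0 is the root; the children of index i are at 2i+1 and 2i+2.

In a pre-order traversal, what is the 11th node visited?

Pre-order visits the node, then its left subtree, then its right subtree.
Visit mint.
At mint: go left to fir.
  Visit fir.
  At fir: go left to lime.
    lime is a leaf — visit lime.
  At fir: go right to plum.
    plum is a leaf — visit plum.
At mint: go right to fern.
  Visit fern.
  At fern: go left to cedar.
    Visit cedar.
    At cedar: go left to rose.
      Visit rose.
      At rose: go left to poppy.
        poppy is a leaf — visit poppy.
      At rose: go right to sage.
        sage is a leaf — visit sage.
    At cedar: no right child.
  At fern: go right to moss.
    Visit moss.
    At moss: go left to kale.
      kale is a leaf — visit kale.
    At moss: go right to ivy.
      ivy is a leaf — visit ivy.
Full pre-order sequence: mint, fir, lime, plum, fern, cedar, rose, poppy, sage, moss, kale, ivy.

kale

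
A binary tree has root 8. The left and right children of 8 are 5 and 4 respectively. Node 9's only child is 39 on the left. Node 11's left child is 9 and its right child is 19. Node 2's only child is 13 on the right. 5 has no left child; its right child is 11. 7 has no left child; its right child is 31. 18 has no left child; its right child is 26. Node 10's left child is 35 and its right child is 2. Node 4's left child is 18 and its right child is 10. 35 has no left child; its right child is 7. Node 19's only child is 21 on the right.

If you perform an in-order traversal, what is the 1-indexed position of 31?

13

In-order visits the left subtree, then the node, then the right subtree.
At 8: go left to 5.
  At 5: no left child.
  Visit 5.
  At 5: go right to 11.
    At 11: go left to 9.
      At 9: go left to 39.
        39 is a leaf — visit 39.
      Visit 9.
      At 9: no right child.
    Visit 11.
    At 11: go right to 19.
      At 19: no left child.
      Visit 19.
      At 19: go right to 21.
        21 is a leaf — visit 21.
Visit 8.
At 8: go right to 4.
  At 4: go left to 18.
    At 18: no left child.
    Visit 18.
    At 18: go right to 26.
      26 is a leaf — visit 26.
  Visit 4.
  At 4: go right to 10.
    At 10: go left to 35.
      At 35: no left child.
      Visit 35.
      At 35: go right to 7.
        At 7: no left child.
        Visit 7.
        At 7: go right to 31.
          31 is a leaf — visit 31.
    Visit 10.
    At 10: go right to 2.
      At 2: no left child.
      Visit 2.
      At 2: go right to 13.
        13 is a leaf — visit 13.
Full in-order sequence: 5, 39, 9, 11, 19, 21, 8, 18, 26, 4, 35, 7, 31, 10, 2, 13.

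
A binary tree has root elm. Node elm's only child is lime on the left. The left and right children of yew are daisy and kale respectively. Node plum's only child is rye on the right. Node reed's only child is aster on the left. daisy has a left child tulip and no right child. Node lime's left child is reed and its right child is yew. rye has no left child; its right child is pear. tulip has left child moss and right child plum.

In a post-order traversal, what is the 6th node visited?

Post-order visits the left subtree, then the right subtree, then the node.
At elm: go left to lime.
  At lime: go left to reed.
    At reed: go left to aster.
      aster is a leaf — visit aster.
    At reed: no right child.
    Visit reed.
  At lime: go right to yew.
    At yew: go left to daisy.
      At daisy: go left to tulip.
        At tulip: go left to moss.
          moss is a leaf — visit moss.
        At tulip: go right to plum.
          At plum: no left child.
          At plum: go right to rye.
            At rye: no left child.
            At rye: go right to pear.
              pear is a leaf — visit pear.
            Visit rye.
          Visit plum.
        Visit tulip.
      At daisy: no right child.
      Visit daisy.
    At yew: go right to kale.
      kale is a leaf — visit kale.
    Visit yew.
  Visit lime.
At elm: no right child.
Visit elm.
Full post-order sequence: aster, reed, moss, pear, rye, plum, tulip, daisy, kale, yew, lime, elm.

plum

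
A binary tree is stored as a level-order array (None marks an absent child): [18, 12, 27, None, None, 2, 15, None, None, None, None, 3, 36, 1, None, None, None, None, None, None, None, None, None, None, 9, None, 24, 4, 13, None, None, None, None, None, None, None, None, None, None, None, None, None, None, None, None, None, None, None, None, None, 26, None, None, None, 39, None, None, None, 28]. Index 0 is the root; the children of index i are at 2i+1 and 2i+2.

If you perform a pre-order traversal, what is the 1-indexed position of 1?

Pre-order visits the node, then its left subtree, then its right subtree.
Visit 18.
At 18: go left to 12.
  12 is a leaf — visit 12.
At 18: go right to 27.
  Visit 27.
  At 27: go left to 2.
    Visit 2.
    At 2: go left to 3.
      Visit 3.
      At 3: no left child.
      At 3: go right to 9.
        Visit 9.
        At 9: no left child.
        At 9: go right to 26.
          26 is a leaf — visit 26.
    At 2: go right to 36.
      Visit 36.
      At 36: no left child.
      At 36: go right to 24.
        Visit 24.
        At 24: no left child.
        At 24: go right to 39.
          39 is a leaf — visit 39.
  At 27: go right to 15.
    Visit 15.
    At 15: go left to 1.
      Visit 1.
      At 1: go left to 4.
        4 is a leaf — visit 4.
      At 1: go right to 13.
        Visit 13.
        At 13: no left child.
        At 13: go right to 28.
          28 is a leaf — visit 28.
    At 15: no right child.
Full pre-order sequence: 18, 12, 27, 2, 3, 9, 26, 36, 24, 39, 15, 1, 4, 13, 28.

12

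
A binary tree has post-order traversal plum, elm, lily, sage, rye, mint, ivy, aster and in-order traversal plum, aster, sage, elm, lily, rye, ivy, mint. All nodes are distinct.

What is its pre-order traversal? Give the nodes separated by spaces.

The last element of post-order is the root; it splits in-order into left and right subtrees.
Root aster: left subtree has 1 node {plum}, right has 6 {sage, elm, lily, rye, ivy, mint}.
  Root ivy: left subtree has 4 nodes {sage, elm, lily, rye}, right has 1 {mint}.
    Root rye: left subtree has 3 nodes {sage, elm, lily}, right has 0 { }.
      Root sage: left subtree has 0 nodes { }, right has 2 {elm, lily}.
        Root lily: left subtree has 1 node {elm}, right has 0 { }.

aster plum ivy rye sage lily elm mint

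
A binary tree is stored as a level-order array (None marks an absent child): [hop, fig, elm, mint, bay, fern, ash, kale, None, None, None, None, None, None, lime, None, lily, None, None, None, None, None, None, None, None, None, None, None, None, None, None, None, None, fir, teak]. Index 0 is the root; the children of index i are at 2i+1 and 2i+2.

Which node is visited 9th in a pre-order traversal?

elm

Pre-order visits the node, then its left subtree, then its right subtree.
Visit hop.
At hop: go left to fig.
  Visit fig.
  At fig: go left to mint.
    Visit mint.
    At mint: go left to kale.
      Visit kale.
      At kale: no left child.
      At kale: go right to lily.
        Visit lily.
        At lily: go left to fir.
          fir is a leaf — visit fir.
        At lily: go right to teak.
          teak is a leaf — visit teak.
    At mint: no right child.
  At fig: go right to bay.
    bay is a leaf — visit bay.
At hop: go right to elm.
  Visit elm.
  At elm: go left to fern.
    fern is a leaf — visit fern.
  At elm: go right to ash.
    Visit ash.
    At ash: no left child.
    At ash: go right to lime.
      lime is a leaf — visit lime.
Full pre-order sequence: hop, fig, mint, kale, lily, fir, teak, bay, elm, fern, ash, lime.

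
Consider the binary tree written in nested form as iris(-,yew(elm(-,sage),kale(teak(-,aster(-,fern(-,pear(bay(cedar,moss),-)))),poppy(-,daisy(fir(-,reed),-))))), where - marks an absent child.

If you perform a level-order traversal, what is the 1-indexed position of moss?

16

Level-order visits nodes level by level from the root, left to right within each level.
Level 0: iris
Level 1: yew
Level 2: elm, kale
Level 3: sage, teak, poppy
Level 4: aster, daisy
Level 5: fern, fir
Level 6: pear, reed
Level 7: bay
Level 8: cedar, moss
Full level-order sequence: iris, yew, elm, kale, sage, teak, poppy, aster, daisy, fern, fir, pear, reed, bay, cedar, moss.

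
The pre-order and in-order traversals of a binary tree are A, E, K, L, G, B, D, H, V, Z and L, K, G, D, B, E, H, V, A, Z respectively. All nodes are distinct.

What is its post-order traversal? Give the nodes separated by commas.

The first element of pre-order is the root; it splits in-order into left and right subtrees.
Root A: left subtree has 8 nodes {L, K, G, D, B, E, H, V}, right has 1 {Z}.
  Root E: left subtree has 5 nodes {L, K, G, D, B}, right has 2 {H, V}.
    Root K: left subtree has 1 node {L}, right has 3 {G, D, B}.
      Root G: left subtree has 0 nodes { }, right has 2 {D, B}.
        Root B: left subtree has 1 node {D}, right has 0 { }.
    Root H: left subtree has 0 nodes { }, right has 1 {V}.

L, D, B, G, K, V, H, E, Z, A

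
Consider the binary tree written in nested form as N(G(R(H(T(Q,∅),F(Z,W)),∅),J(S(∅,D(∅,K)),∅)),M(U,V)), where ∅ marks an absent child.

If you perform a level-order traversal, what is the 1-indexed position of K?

Level-order visits nodes level by level from the root, left to right within each level.
Level 0: N
Level 1: G, M
Level 2: R, J, U, V
Level 3: H, S
Level 4: T, F, D
Level 5: Q, Z, W, K
Full level-order sequence: N, G, M, R, J, U, V, H, S, T, F, D, Q, Z, W, K.

16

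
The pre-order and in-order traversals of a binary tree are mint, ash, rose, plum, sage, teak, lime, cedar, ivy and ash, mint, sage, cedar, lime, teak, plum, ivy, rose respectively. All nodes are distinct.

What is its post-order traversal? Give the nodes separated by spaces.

ash cedar lime teak sage ivy plum rose mint

The first element of pre-order is the root; it splits in-order into left and right subtrees.
Root mint: left subtree has 1 node {ash}, right has 7 {sage, cedar, lime, teak, plum, ivy, rose}.
  Root rose: left subtree has 6 nodes {sage, cedar, lime, teak, plum, ivy}, right has 0 { }.
    Root plum: left subtree has 4 nodes {sage, cedar, lime, teak}, right has 1 {ivy}.
      Root sage: left subtree has 0 nodes { }, right has 3 {cedar, lime, teak}.
        Root teak: left subtree has 2 nodes {cedar, lime}, right has 0 { }.
          Root lime: left subtree has 1 node {cedar}, right has 0 { }.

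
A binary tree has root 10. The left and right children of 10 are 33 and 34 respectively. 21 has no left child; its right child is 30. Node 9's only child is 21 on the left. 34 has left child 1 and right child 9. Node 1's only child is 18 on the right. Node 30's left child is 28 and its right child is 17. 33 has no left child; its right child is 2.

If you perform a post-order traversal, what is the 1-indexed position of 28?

Post-order visits the left subtree, then the right subtree, then the node.
At 10: go left to 33.
  At 33: no left child.
  At 33: go right to 2.
    2 is a leaf — visit 2.
  Visit 33.
At 10: go right to 34.
  At 34: go left to 1.
    At 1: no left child.
    At 1: go right to 18.
      18 is a leaf — visit 18.
    Visit 1.
  At 34: go right to 9.
    At 9: go left to 21.
      At 21: no left child.
      At 21: go right to 30.
        At 30: go left to 28.
          28 is a leaf — visit 28.
        At 30: go right to 17.
          17 is a leaf — visit 17.
        Visit 30.
      Visit 21.
    At 9: no right child.
    Visit 9.
  Visit 34.
Visit 10.
Full post-order sequence: 2, 33, 18, 1, 28, 17, 30, 21, 9, 34, 10.

5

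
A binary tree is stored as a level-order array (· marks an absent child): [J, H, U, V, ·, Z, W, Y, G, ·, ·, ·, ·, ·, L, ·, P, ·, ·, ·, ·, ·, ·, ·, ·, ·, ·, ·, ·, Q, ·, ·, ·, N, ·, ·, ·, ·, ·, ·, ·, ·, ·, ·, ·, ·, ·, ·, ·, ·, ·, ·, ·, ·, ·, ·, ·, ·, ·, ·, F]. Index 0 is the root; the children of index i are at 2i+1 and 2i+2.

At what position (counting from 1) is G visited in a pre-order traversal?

Pre-order visits the node, then its left subtree, then its right subtree.
Visit J.
At J: go left to H.
  Visit H.
  At H: go left to V.
    Visit V.
    At V: go left to Y.
      Visit Y.
      At Y: no left child.
      At Y: go right to P.
        Visit P.
        At P: go left to N.
          N is a leaf — visit N.
        At P: no right child.
    At V: go right to G.
      G is a leaf — visit G.
  At H: no right child.
At J: go right to U.
  Visit U.
  At U: go left to Z.
    Z is a leaf — visit Z.
  At U: go right to W.
    Visit W.
    At W: no left child.
    At W: go right to L.
      Visit L.
      At L: go left to Q.
        Visit Q.
        At Q: no left child.
        At Q: go right to F.
          F is a leaf — visit F.
      At L: no right child.
Full pre-order sequence: J, H, V, Y, P, N, G, U, Z, W, L, Q, F.

7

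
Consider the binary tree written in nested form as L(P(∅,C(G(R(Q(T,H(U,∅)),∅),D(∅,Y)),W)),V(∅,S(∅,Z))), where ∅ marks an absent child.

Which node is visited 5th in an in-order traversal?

H

In-order visits the left subtree, then the node, then the right subtree.
At L: go left to P.
  At P: no left child.
  Visit P.
  At P: go right to C.
    At C: go left to G.
      At G: go left to R.
        At R: go left to Q.
          At Q: go left to T.
            T is a leaf — visit T.
          Visit Q.
          At Q: go right to H.
            At H: go left to U.
              U is a leaf — visit U.
            Visit H.
            At H: no right child.
        Visit R.
        At R: no right child.
      Visit G.
      At G: go right to D.
        At D: no left child.
        Visit D.
        At D: go right to Y.
          Y is a leaf — visit Y.
    Visit C.
    At C: go right to W.
      W is a leaf — visit W.
Visit L.
At L: go right to V.
  At V: no left child.
  Visit V.
  At V: go right to S.
    At S: no left child.
    Visit S.
    At S: go right to Z.
      Z is a leaf — visit Z.
Full in-order sequence: P, T, Q, U, H, R, G, D, Y, C, W, L, V, S, Z.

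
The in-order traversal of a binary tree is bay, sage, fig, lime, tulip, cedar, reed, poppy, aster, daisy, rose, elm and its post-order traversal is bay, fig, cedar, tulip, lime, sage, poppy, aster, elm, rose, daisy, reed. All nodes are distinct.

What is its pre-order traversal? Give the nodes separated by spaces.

reed sage bay lime fig tulip cedar daisy aster poppy rose elm

The last element of post-order is the root; it splits in-order into left and right subtrees.
Root reed: left subtree has 6 nodes {bay, sage, fig, lime, tulip, cedar}, right has 5 {poppy, aster, daisy, rose, elm}.
  Root sage: left subtree has 1 node {bay}, right has 4 {fig, lime, tulip, cedar}.
    Root lime: left subtree has 1 node {fig}, right has 2 {tulip, cedar}.
      Root tulip: left subtree has 0 nodes { }, right has 1 {cedar}.
  Root daisy: left subtree has 2 nodes {poppy, aster}, right has 2 {rose, elm}.
    Root aster: left subtree has 1 node {poppy}, right has 0 { }.
    Root rose: left subtree has 0 nodes { }, right has 1 {elm}.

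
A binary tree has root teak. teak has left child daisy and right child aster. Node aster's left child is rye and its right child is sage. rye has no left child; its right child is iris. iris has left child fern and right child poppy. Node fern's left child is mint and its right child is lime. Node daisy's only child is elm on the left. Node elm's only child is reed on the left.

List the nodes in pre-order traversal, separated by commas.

Pre-order visits the node, then its left subtree, then its right subtree.
Visit teak.
At teak: go left to daisy.
  Visit daisy.
  At daisy: go left to elm.
    Visit elm.
    At elm: go left to reed.
      reed is a leaf — visit reed.
    At elm: no right child.
  At daisy: no right child.
At teak: go right to aster.
  Visit aster.
  At aster: go left to rye.
    Visit rye.
    At rye: no left child.
    At rye: go right to iris.
      Visit iris.
      At iris: go left to fern.
        Visit fern.
        At fern: go left to mint.
          mint is a leaf — visit mint.
        At fern: go right to lime.
          lime is a leaf — visit lime.
      At iris: go right to poppy.
        poppy is a leaf — visit poppy.
  At aster: go right to sage.
    sage is a leaf — visit sage.

teak, daisy, elm, reed, aster, rye, iris, fern, mint, lime, poppy, sage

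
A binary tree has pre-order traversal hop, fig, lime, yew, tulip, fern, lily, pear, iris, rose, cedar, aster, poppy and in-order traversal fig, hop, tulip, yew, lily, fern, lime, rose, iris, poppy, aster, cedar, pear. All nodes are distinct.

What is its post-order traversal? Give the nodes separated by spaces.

fig tulip lily fern yew rose poppy aster cedar iris pear lime hop

The first element of pre-order is the root; it splits in-order into left and right subtrees.
Root hop: left subtree has 1 node {fig}, right has 11 {tulip, yew, lily, fern, lime, rose, iris, poppy, aster, cedar, pear}.
  Root lime: left subtree has 4 nodes {tulip, yew, lily, fern}, right has 6 {rose, iris, poppy, aster, cedar, pear}.
    Root yew: left subtree has 1 node {tulip}, right has 2 {lily, fern}.
      Root fern: left subtree has 1 node {lily}, right has 0 { }.
    Root pear: left subtree has 5 nodes {rose, iris, poppy, aster, cedar}, right has 0 { }.
      Root iris: left subtree has 1 node {rose}, right has 3 {poppy, aster, cedar}.
        Root cedar: left subtree has 2 nodes {poppy, aster}, right has 0 { }.
          Root aster: left subtree has 1 node {poppy}, right has 0 { }.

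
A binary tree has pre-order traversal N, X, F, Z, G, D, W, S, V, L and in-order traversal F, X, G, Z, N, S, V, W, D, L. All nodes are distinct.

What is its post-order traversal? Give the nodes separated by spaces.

F G Z X V S W L D N

The first element of pre-order is the root; it splits in-order into left and right subtrees.
Root N: left subtree has 4 nodes {F, X, G, Z}, right has 5 {S, V, W, D, L}.
  Root X: left subtree has 1 node {F}, right has 2 {G, Z}.
    Root Z: left subtree has 1 node {G}, right has 0 { }.
  Root D: left subtree has 3 nodes {S, V, W}, right has 1 {L}.
    Root W: left subtree has 2 nodes {S, V}, right has 0 { }.
      Root S: left subtree has 0 nodes { }, right has 1 {V}.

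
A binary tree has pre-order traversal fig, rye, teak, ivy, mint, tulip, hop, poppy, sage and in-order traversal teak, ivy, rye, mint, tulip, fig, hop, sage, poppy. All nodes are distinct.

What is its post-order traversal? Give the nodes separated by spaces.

The first element of pre-order is the root; it splits in-order into left and right subtrees.
Root fig: left subtree has 5 nodes {teak, ivy, rye, mint, tulip}, right has 3 {hop, sage, poppy}.
  Root rye: left subtree has 2 nodes {teak, ivy}, right has 2 {mint, tulip}.
    Root teak: left subtree has 0 nodes { }, right has 1 {ivy}.
    Root mint: left subtree has 0 nodes { }, right has 1 {tulip}.
  Root hop: left subtree has 0 nodes { }, right has 2 {sage, poppy}.
    Root poppy: left subtree has 1 node {sage}, right has 0 { }.

ivy teak tulip mint rye sage poppy hop fig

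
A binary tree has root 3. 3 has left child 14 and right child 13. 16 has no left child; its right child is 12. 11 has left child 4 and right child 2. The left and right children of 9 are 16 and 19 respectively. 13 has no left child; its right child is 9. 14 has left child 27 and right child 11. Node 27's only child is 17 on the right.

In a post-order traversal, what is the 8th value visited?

Post-order visits the left subtree, then the right subtree, then the node.
At 3: go left to 14.
  At 14: go left to 27.
    At 27: no left child.
    At 27: go right to 17.
      17 is a leaf — visit 17.
    Visit 27.
  At 14: go right to 11.
    At 11: go left to 4.
      4 is a leaf — visit 4.
    At 11: go right to 2.
      2 is a leaf — visit 2.
    Visit 11.
  Visit 14.
At 3: go right to 13.
  At 13: no left child.
  At 13: go right to 9.
    At 9: go left to 16.
      At 16: no left child.
      At 16: go right to 12.
        12 is a leaf — visit 12.
      Visit 16.
    At 9: go right to 19.
      19 is a leaf — visit 19.
    Visit 9.
  Visit 13.
Visit 3.
Full post-order sequence: 17, 27, 4, 2, 11, 14, 12, 16, 19, 9, 13, 3.

16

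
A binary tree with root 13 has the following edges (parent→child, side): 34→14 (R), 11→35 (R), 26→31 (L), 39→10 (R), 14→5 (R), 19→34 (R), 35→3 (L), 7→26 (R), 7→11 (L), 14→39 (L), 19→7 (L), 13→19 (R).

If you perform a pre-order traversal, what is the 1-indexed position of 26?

Pre-order visits the node, then its left subtree, then its right subtree.
Visit 13.
At 13: no left child.
At 13: go right to 19.
  Visit 19.
  At 19: go left to 7.
    Visit 7.
    At 7: go left to 11.
      Visit 11.
      At 11: no left child.
      At 11: go right to 35.
        Visit 35.
        At 35: go left to 3.
          3 is a leaf — visit 3.
        At 35: no right child.
    At 7: go right to 26.
      Visit 26.
      At 26: go left to 31.
        31 is a leaf — visit 31.
      At 26: no right child.
  At 19: go right to 34.
    Visit 34.
    At 34: no left child.
    At 34: go right to 14.
      Visit 14.
      At 14: go left to 39.
        Visit 39.
        At 39: no left child.
        At 39: go right to 10.
          10 is a leaf — visit 10.
      At 14: go right to 5.
        5 is a leaf — visit 5.
Full pre-order sequence: 13, 19, 7, 11, 35, 3, 26, 31, 34, 14, 39, 10, 5.

7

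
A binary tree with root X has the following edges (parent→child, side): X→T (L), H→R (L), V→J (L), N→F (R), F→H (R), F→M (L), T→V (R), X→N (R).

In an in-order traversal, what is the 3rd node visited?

In-order visits the left subtree, then the node, then the right subtree.
At X: go left to T.
  At T: no left child.
  Visit T.
  At T: go right to V.
    At V: go left to J.
      J is a leaf — visit J.
    Visit V.
    At V: no right child.
Visit X.
At X: go right to N.
  At N: no left child.
  Visit N.
  At N: go right to F.
    At F: go left to M.
      M is a leaf — visit M.
    Visit F.
    At F: go right to H.
      At H: go left to R.
        R is a leaf — visit R.
      Visit H.
      At H: no right child.
Full in-order sequence: T, J, V, X, N, M, F, R, H.

V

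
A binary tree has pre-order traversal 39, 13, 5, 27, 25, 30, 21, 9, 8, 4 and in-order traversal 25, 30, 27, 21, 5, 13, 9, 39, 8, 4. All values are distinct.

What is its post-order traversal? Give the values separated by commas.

The first element of pre-order is the root; it splits in-order into left and right subtrees.
Root 39: left subtree has 7 nodes {25, 30, 27, 21, 5, 13, 9}, right has 2 {8, 4}.
  Root 13: left subtree has 5 nodes {25, 30, 27, 21, 5}, right has 1 {9}.
    Root 5: left subtree has 4 nodes {25, 30, 27, 21}, right has 0 { }.
      Root 27: left subtree has 2 nodes {25, 30}, right has 1 {21}.
        Root 25: left subtree has 0 nodes { }, right has 1 {30}.
  Root 8: left subtree has 0 nodes { }, right has 1 {4}.

30, 25, 21, 27, 5, 9, 13, 4, 8, 39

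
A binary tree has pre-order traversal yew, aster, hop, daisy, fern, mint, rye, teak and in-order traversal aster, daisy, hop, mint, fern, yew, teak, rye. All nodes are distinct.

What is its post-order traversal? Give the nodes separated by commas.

The first element of pre-order is the root; it splits in-order into left and right subtrees.
Root yew: left subtree has 5 nodes {aster, daisy, hop, mint, fern}, right has 2 {teak, rye}.
  Root aster: left subtree has 0 nodes { }, right has 4 {daisy, hop, mint, fern}.
    Root hop: left subtree has 1 node {daisy}, right has 2 {mint, fern}.
      Root fern: left subtree has 1 node {mint}, right has 0 { }.
  Root rye: left subtree has 1 node {teak}, right has 0 { }.

daisy, mint, fern, hop, aster, teak, rye, yew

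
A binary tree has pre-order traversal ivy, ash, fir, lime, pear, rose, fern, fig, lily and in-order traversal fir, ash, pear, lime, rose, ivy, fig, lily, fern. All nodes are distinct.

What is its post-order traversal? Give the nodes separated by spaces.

fir pear rose lime ash lily fig fern ivy

The first element of pre-order is the root; it splits in-order into left and right subtrees.
Root ivy: left subtree has 5 nodes {fir, ash, pear, lime, rose}, right has 3 {fig, lily, fern}.
  Root ash: left subtree has 1 node {fir}, right has 3 {pear, lime, rose}.
    Root lime: left subtree has 1 node {pear}, right has 1 {rose}.
  Root fern: left subtree has 2 nodes {fig, lily}, right has 0 { }.
    Root fig: left subtree has 0 nodes { }, right has 1 {lily}.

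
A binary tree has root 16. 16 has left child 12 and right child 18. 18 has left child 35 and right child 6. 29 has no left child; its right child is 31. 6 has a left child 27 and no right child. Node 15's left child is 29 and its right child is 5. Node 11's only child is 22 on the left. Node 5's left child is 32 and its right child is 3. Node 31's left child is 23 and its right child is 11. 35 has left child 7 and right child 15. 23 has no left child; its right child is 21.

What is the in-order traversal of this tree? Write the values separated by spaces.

In-order visits the left subtree, then the node, then the right subtree.
At 16: go left to 12.
  12 is a leaf — visit 12.
Visit 16.
At 16: go right to 18.
  At 18: go left to 35.
    At 35: go left to 7.
      7 is a leaf — visit 7.
    Visit 35.
    At 35: go right to 15.
      At 15: go left to 29.
        At 29: no left child.
        Visit 29.
        At 29: go right to 31.
          At 31: go left to 23.
            At 23: no left child.
            Visit 23.
            At 23: go right to 21.
              21 is a leaf — visit 21.
          Visit 31.
          At 31: go right to 11.
            At 11: go left to 22.
              22 is a leaf — visit 22.
            Visit 11.
            At 11: no right child.
      Visit 15.
      At 15: go right to 5.
        At 5: go left to 32.
          32 is a leaf — visit 32.
        Visit 5.
        At 5: go right to 3.
          3 is a leaf — visit 3.
  Visit 18.
  At 18: go right to 6.
    At 6: go left to 27.
      27 is a leaf — visit 27.
    Visit 6.
    At 6: no right child.

12 16 7 35 29 23 21 31 22 11 15 32 5 3 18 27 6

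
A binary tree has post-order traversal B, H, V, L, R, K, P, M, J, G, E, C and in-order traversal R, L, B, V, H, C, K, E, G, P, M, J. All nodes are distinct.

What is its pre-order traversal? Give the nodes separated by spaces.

The last element of post-order is the root; it splits in-order into left and right subtrees.
Root C: left subtree has 5 nodes {R, L, B, V, H}, right has 6 {K, E, G, P, M, J}.
  Root R: left subtree has 0 nodes { }, right has 4 {L, B, V, H}.
    Root L: left subtree has 0 nodes { }, right has 3 {B, V, H}.
      Root V: left subtree has 1 node {B}, right has 1 {H}.
  Root E: left subtree has 1 node {K}, right has 4 {G, P, M, J}.
    Root G: left subtree has 0 nodes { }, right has 3 {P, M, J}.
      Root J: left subtree has 2 nodes {P, M}, right has 0 { }.
        Root M: left subtree has 1 node {P}, right has 0 { }.

C R L V B H E K G J M P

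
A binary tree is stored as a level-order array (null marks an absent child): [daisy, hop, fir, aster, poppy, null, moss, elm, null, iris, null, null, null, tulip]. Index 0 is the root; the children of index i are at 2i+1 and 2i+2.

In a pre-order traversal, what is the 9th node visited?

Pre-order visits the node, then its left subtree, then its right subtree.
Visit daisy.
At daisy: go left to hop.
  Visit hop.
  At hop: go left to aster.
    Visit aster.
    At aster: go left to elm.
      elm is a leaf — visit elm.
    At aster: no right child.
  At hop: go right to poppy.
    Visit poppy.
    At poppy: go left to iris.
      iris is a leaf — visit iris.
    At poppy: no right child.
At daisy: go right to fir.
  Visit fir.
  At fir: no left child.
  At fir: go right to moss.
    Visit moss.
    At moss: go left to tulip.
      tulip is a leaf — visit tulip.
    At moss: no right child.
Full pre-order sequence: daisy, hop, aster, elm, poppy, iris, fir, moss, tulip.

tulip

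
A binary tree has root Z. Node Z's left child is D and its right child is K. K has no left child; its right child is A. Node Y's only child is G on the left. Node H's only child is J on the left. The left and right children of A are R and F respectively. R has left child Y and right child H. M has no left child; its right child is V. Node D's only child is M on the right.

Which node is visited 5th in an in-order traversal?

In-order visits the left subtree, then the node, then the right subtree.
At Z: go left to D.
  At D: no left child.
  Visit D.
  At D: go right to M.
    At M: no left child.
    Visit M.
    At M: go right to V.
      V is a leaf — visit V.
Visit Z.
At Z: go right to K.
  At K: no left child.
  Visit K.
  At K: go right to A.
    At A: go left to R.
      At R: go left to Y.
        At Y: go left to G.
          G is a leaf — visit G.
        Visit Y.
        At Y: no right child.
      Visit R.
      At R: go right to H.
        At H: go left to J.
          J is a leaf — visit J.
        Visit H.
        At H: no right child.
    Visit A.
    At A: go right to F.
      F is a leaf — visit F.
Full in-order sequence: D, M, V, Z, K, G, Y, R, J, H, A, F.

K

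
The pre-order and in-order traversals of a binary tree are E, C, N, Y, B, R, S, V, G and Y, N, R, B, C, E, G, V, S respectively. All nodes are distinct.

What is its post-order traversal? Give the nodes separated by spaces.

Y R B N C G V S E

The first element of pre-order is the root; it splits in-order into left and right subtrees.
Root E: left subtree has 5 nodes {Y, N, R, B, C}, right has 3 {G, V, S}.
  Root C: left subtree has 4 nodes {Y, N, R, B}, right has 0 { }.
    Root N: left subtree has 1 node {Y}, right has 2 {R, B}.
      Root B: left subtree has 1 node {R}, right has 0 { }.
  Root S: left subtree has 2 nodes {G, V}, right has 0 { }.
    Root V: left subtree has 1 node {G}, right has 0 { }.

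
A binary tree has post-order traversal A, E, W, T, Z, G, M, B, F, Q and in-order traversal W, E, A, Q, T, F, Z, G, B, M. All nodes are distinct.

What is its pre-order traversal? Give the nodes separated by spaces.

The last element of post-order is the root; it splits in-order into left and right subtrees.
Root Q: left subtree has 3 nodes {W, E, A}, right has 6 {T, F, Z, G, B, M}.
  Root W: left subtree has 0 nodes { }, right has 2 {E, A}.
    Root E: left subtree has 0 nodes { }, right has 1 {A}.
  Root F: left subtree has 1 node {T}, right has 4 {Z, G, B, M}.
    Root B: left subtree has 2 nodes {Z, G}, right has 1 {M}.
      Root G: left subtree has 1 node {Z}, right has 0 { }.

Q W E A F T B G Z M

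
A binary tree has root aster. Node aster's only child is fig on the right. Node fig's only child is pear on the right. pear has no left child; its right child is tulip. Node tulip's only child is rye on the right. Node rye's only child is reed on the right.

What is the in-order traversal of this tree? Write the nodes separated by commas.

In-order visits the left subtree, then the node, then the right subtree.
At aster: no left child.
Visit aster.
At aster: go right to fig.
  At fig: no left child.
  Visit fig.
  At fig: go right to pear.
    At pear: no left child.
    Visit pear.
    At pear: go right to tulip.
      At tulip: no left child.
      Visit tulip.
      At tulip: go right to rye.
        At rye: no left child.
        Visit rye.
        At rye: go right to reed.
          reed is a leaf — visit reed.

aster, fig, pear, tulip, rye, reed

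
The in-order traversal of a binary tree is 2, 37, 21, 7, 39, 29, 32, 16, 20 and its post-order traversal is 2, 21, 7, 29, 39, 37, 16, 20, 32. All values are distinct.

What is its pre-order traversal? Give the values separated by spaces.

The last element of post-order is the root; it splits in-order into left and right subtrees.
Root 32: left subtree has 6 nodes {2, 37, 21, 7, 39, 29}, right has 2 {16, 20}.
  Root 37: left subtree has 1 node {2}, right has 4 {21, 7, 39, 29}.
    Root 39: left subtree has 2 nodes {21, 7}, right has 1 {29}.
      Root 7: left subtree has 1 node {21}, right has 0 { }.
  Root 20: left subtree has 1 node {16}, right has 0 { }.

32 37 2 39 7 21 29 20 16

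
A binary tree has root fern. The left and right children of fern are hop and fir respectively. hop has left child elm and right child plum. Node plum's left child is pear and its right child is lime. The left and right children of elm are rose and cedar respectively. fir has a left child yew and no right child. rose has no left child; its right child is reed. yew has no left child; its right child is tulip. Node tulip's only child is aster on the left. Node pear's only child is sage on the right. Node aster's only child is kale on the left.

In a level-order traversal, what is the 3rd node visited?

fir

Level-order visits nodes level by level from the root, left to right within each level.
Level 0: fern
Level 1: hop, fir
Level 2: elm, plum, yew
Level 3: rose, cedar, pear, lime, tulip
Level 4: reed, sage, aster
Level 5: kale
Full level-order sequence: fern, hop, fir, elm, plum, yew, rose, cedar, pear, lime, tulip, reed, sage, aster, kale.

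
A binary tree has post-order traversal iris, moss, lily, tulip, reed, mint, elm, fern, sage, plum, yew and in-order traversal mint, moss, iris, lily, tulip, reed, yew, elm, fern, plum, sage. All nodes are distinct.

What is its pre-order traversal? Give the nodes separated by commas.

yew, mint, reed, tulip, lily, moss, iris, plum, fern, elm, sage

The last element of post-order is the root; it splits in-order into left and right subtrees.
Root yew: left subtree has 6 nodes {mint, moss, iris, lily, tulip, reed}, right has 4 {elm, fern, plum, sage}.
  Root mint: left subtree has 0 nodes { }, right has 5 {moss, iris, lily, tulip, reed}.
    Root reed: left subtree has 4 nodes {moss, iris, lily, tulip}, right has 0 { }.
      Root tulip: left subtree has 3 nodes {moss, iris, lily}, right has 0 { }.
        Root lily: left subtree has 2 nodes {moss, iris}, right has 0 { }.
          Root moss: left subtree has 0 nodes { }, right has 1 {iris}.
  Root plum: left subtree has 2 nodes {elm, fern}, right has 1 {sage}.
    Root fern: left subtree has 1 node {elm}, right has 0 { }.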